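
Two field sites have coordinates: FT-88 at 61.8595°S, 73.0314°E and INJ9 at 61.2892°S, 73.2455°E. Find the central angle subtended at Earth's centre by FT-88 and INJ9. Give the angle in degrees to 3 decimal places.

Δφ = 0.5703°,  Δλ = 0.2141°
a = sin²(Δφ/2) + cos φ₁ cos φ₂ sin²(Δλ/2) = 0.000026
c = 2·arcsin(√a) = 0.010111 rad = 0.5793°

0.579°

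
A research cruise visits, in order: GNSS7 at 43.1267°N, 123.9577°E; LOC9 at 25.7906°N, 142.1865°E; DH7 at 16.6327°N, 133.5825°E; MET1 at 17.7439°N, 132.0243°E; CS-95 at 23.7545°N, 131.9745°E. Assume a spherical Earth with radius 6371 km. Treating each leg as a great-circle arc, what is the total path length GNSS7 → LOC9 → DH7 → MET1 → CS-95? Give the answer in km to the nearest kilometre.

4767 km

GNSS7→LOC9: c = 0.398628 rad, d = 2539.66 km
LOC9→DH7: c = 0.212321 rad, d = 1352.70 km
DH7→MET1: c = 0.032421 rad, d = 206.55 km
MET1→CS-95: c = 0.104908 rad, d = 668.37 km
Total = 2539.66 + 1352.70 + 206.55 + 668.37 = 4767.28 km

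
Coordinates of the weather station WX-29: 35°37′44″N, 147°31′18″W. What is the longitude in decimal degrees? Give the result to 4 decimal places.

147.5217°W

147° + 31′/60 + 18″/3600 = 147 + 0.51667 + 0.00500 = 147.5217°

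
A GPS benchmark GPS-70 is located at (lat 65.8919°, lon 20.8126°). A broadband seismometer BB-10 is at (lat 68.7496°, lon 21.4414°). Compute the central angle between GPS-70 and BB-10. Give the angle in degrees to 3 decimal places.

2.868°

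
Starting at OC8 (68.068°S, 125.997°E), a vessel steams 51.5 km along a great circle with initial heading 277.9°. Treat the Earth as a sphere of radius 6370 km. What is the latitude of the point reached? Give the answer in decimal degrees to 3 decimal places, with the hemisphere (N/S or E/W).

δ = d/R = 51.5/6370 = 0.008085 rad
φ₂ = arcsin(sin φ₁ cos δ + cos φ₁ sin δ cos θ)
   = arcsin(-0.92763·0.99997 + 0.37351·0.00808·0.13744) = -67.99978°
λ₂ = λ₁ + atan2(sin θ sin δ cos φ₁, cos δ − sin φ₁ sin φ₂) = 124.77211°

68.000°S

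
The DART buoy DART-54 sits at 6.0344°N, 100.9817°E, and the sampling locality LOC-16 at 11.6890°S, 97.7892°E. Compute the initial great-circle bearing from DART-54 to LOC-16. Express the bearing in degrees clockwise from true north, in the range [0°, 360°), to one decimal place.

190.2°

Δλ = -3.1925°
y = sin Δλ · cos φ₂ = -0.054536
x = cos φ₁ sin φ₂ − sin φ₁ cos φ₂ cos Δλ = -0.304262
θ = atan2(y, x) = -169.8382° → 190.1618° (mod 360°)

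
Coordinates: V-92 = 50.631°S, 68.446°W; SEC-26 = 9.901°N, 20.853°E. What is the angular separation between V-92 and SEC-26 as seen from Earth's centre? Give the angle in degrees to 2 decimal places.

Δφ = 60.5320°,  Δλ = 89.2990°
a = sin²(Δφ/2) + cos φ₁ cos φ₂ sin²(Δλ/2) = 0.562641
c = 2·arcsin(√a) = 1.696409 rad = 97.1971°

97.20°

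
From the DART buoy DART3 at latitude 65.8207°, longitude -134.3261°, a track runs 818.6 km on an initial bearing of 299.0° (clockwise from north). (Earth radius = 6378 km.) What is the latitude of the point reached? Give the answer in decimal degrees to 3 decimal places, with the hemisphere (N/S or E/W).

δ = d/R = 818.6/6378 = 0.128347 rad
φ₂ = arcsin(sin φ₁ cos δ + cos φ₁ sin δ cos θ)
   = arcsin(0.91227·0.99177 + 0.40959·0.12800·0.48481) = 68.46308°
λ₂ = λ₁ + atan2(sin θ sin δ cos φ₁, cos δ − sin φ₁ sin φ₂) = -152.08124°

68.463°N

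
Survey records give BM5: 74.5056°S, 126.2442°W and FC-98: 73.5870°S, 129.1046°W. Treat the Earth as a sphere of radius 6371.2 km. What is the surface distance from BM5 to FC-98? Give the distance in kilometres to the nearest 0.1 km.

134.4 km

Δφ = 0.9186°,  Δλ = -2.8604°
a = sin²(Δφ/2) + cos φ₁ cos φ₂ sin²(Δλ/2) = 0.000111
c = 2·arcsin(√a) = 0.021099 rad = 1.2089°
d = R·c = 6371.2 × 0.021099 = 134.4 km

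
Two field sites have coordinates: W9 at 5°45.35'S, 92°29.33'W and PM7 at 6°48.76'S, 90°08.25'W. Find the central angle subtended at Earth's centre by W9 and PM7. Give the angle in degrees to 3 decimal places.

2.565°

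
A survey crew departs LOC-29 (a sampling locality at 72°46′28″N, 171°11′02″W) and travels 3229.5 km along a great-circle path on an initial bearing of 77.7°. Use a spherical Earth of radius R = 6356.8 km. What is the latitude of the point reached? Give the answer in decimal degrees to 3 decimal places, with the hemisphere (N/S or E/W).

59.906°N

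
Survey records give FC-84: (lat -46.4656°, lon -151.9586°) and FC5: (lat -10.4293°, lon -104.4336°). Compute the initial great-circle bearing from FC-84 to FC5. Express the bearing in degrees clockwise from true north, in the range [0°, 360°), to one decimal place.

Δλ = 47.5250°
y = sin Δλ · cos φ₂ = 0.725387
x = cos φ₁ sin φ₂ − sin φ₁ cos φ₂ cos Δλ = 0.356769
θ = atan2(y, x) = 63.8105° → 63.8105° (mod 360°)

63.8°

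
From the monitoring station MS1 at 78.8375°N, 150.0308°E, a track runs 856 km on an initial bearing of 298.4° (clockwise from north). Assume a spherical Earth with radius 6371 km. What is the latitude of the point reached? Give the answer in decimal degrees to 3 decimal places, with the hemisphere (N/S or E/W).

79.923°N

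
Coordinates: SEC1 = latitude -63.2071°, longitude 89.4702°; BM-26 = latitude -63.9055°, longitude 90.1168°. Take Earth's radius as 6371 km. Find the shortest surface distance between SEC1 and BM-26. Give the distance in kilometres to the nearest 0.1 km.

84.0 km

Δφ = -0.6984°,  Δλ = 0.6466°
a = sin²(Δφ/2) + cos φ₁ cos φ₂ sin²(Δλ/2) = 0.000043
c = 2·arcsin(√a) = 0.013185 rad = 0.7554°
d = R·c = 6371 × 0.013185 = 84.0 km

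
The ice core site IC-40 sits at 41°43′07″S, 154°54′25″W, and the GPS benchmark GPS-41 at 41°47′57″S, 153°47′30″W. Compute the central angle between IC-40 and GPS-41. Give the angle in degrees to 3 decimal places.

IC-40: φ = -41.71861°, λ = -154.90694°
GPS-41: φ = -41.79917°, λ = -153.79167°
Δφ = -0.0806°,  Δλ = 1.1153°
a = sin²(Δφ/2) + cos φ₁ cos φ₂ sin²(Δλ/2) = 0.000053
c = 2·arcsin(√a) = 0.014588 rad = 0.8358°

0.836°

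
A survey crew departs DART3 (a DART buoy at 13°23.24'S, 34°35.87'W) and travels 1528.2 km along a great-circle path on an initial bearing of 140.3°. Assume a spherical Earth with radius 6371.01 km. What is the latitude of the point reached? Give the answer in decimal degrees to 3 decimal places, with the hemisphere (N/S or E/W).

DART3: φ = -13.38733°, λ = -34.59783°
δ = d/R = 1528.2/6371.01 = 0.239868 rad
φ₂ = arcsin(sin φ₁ cos δ + cos φ₁ sin δ cos θ)
   = arcsin(-0.23153·0.97137 + 0.97283·0.23757·-0.76940) = -23.74873°
λ₂ = λ₁ + atan2(sin θ sin δ cos φ₁, cos δ − sin φ₁ sin φ₂) = -25.05446°

23.749°S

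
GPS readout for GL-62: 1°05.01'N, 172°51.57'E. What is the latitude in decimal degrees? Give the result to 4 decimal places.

1° + 5.01′/60 = 1 + 0.08350 = 1.0835°

1.0835°N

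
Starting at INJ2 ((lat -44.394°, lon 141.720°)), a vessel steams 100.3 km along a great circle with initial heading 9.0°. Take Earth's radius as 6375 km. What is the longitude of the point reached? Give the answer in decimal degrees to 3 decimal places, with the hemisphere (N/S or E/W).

δ = d/R = 100.3/6375 = 0.015733 rad
φ₂ = arcsin(sin φ₁ cos δ + cos φ₁ sin δ cos θ)
   = arcsin(-0.69959·0.99988 + 0.71455·0.01573·0.98769) = -43.50348°
λ₂ = λ₁ + atan2(sin θ sin δ cos φ₁, cos δ − sin φ₁ sin φ₂) = 141.91441°

141.914°E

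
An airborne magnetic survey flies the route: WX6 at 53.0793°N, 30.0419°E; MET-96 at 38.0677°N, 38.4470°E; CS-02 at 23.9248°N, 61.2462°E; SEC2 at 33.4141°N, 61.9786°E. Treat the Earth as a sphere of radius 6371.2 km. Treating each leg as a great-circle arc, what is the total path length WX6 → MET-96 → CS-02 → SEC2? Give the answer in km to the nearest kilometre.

WX6→MET-96: c = 0.280945 rad, d = 1789.96 km
MET-96→CS-02: c = 0.419082 rad, d = 2670.05 km
CS-02→SEC2: c = 0.165997 rad, d = 1057.60 km
Total = 1789.96 + 2670.05 + 1057.60 = 5517.61 km

5518 km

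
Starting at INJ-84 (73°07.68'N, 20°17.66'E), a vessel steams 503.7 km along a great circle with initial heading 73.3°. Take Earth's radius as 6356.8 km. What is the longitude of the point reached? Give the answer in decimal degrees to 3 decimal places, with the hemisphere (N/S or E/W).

36.115°E

INJ-84: φ = +73.12800°, λ = +20.29433°
δ = d/R = 503.7/6356.8 = 0.079238 rad
φ₂ = arcsin(sin φ₁ cos δ + cos φ₁ sin δ cos θ)
   = arcsin(0.95696·0.99686 + 0.29023·0.07916·0.28736) = 73.85367°
λ₂ = λ₁ + atan2(sin θ sin δ cos φ₁, cos δ − sin φ₁ sin φ₂) = 36.11526°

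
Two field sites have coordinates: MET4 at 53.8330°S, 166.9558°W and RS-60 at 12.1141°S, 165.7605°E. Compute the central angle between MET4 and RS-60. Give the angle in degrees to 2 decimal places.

Δφ = 41.7189°,  Δλ = -27.2837°
a = sin²(Δφ/2) + cos φ₁ cos φ₂ sin²(Δλ/2) = 0.158887
c = 2·arcsin(√a) = 0.819993 rad = 46.9821°

46.98°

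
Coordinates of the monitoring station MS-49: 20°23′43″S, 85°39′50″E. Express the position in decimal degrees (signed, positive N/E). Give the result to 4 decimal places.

-20.3953°, +85.6639°

lat: 20.3953° S → -20.3953°
lon: 85.6639° E → +85.6639°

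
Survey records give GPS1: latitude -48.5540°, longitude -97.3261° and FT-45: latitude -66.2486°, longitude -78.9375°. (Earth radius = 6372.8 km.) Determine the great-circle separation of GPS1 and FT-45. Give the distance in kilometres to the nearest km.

2236 km

Δφ = -17.6946°,  Δλ = 18.3886°
a = sin²(Δφ/2) + cos φ₁ cos φ₂ sin²(Δλ/2) = 0.030461
c = 2·arcsin(√a) = 0.350861 rad = 20.1028°
d = R·c = 6372.8 × 0.350861 = 2236.0 km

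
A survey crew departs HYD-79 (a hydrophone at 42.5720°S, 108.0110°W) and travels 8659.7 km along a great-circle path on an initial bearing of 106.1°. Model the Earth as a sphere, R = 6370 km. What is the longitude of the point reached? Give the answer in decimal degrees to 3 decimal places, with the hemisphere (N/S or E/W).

16.246°W

δ = d/R = 8659.7/6370 = 1.359451 rad
φ₂ = arcsin(sin φ₁ cos δ + cos φ₁ sin δ cos θ)
   = arcsin(-0.67652·0.20978 + 0.73643·0.97775·-0.27731) = -19.97408°
λ₂ = λ₁ + atan2(sin θ sin δ cos φ₁, cos δ − sin φ₁ sin φ₂) = -16.24593°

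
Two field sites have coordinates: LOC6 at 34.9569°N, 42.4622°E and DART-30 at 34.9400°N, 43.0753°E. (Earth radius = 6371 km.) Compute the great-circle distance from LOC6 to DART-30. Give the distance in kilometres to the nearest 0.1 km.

Δφ = -0.0169°,  Δλ = 0.6131°
a = sin²(Δφ/2) + cos φ₁ cos φ₂ sin²(Δλ/2) = 0.000019
c = 2·arcsin(√a) = 0.008776 rad = 0.5028°
d = R·c = 6371 × 0.008776 = 55.9 km

55.9 km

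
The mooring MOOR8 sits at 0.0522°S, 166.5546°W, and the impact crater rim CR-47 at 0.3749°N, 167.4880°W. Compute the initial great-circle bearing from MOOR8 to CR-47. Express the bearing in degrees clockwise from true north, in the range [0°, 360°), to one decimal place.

294.6°

Δλ = -0.9334°
y = sin Δλ · cos φ₂ = -0.016290
x = cos φ₁ sin φ₂ − sin φ₁ cos φ₂ cos Δλ = 0.007454
θ = atan2(y, x) = -65.4115° → 294.5885° (mod 360°)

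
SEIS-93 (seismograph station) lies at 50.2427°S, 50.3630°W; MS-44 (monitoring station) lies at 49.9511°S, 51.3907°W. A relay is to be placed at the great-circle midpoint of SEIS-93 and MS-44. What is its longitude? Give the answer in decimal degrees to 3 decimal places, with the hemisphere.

50.878°W

Bx = cos φ₂ cos Δλ = 0.643338,  By = cos φ₂ sin Δλ = -0.011541
φₘ = atan2(sin φ₁ + sin φ₂, √((cos φ₁ + Bx)² + By²)) = -50.09803°
λₘ = λ₁ + atan2(By, cos φ₁ + Bx) = -50.87841°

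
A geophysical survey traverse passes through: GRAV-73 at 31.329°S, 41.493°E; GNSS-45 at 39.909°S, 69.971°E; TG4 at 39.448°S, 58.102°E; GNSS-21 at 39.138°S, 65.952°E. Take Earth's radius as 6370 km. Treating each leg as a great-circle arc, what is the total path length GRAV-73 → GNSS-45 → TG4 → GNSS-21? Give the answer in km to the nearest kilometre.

GRAV-73→GNSS-45: c = 0.428652 rad, d = 2730.52 km
GNSS-45→TG4: c = 0.159518 rad, d = 1016.13 km
TG4→GNSS-21: c = 0.106137 rad, d = 676.10 km
Total = 2730.52 + 1016.13 + 676.10 = 4422.74 km

4423 km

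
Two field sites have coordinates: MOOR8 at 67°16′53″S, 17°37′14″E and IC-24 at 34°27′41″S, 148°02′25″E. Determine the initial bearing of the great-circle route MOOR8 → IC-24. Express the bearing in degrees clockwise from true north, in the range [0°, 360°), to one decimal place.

MOOR8: φ = -67.28139°, λ = +17.62056°
IC-24: φ = -34.46139°, λ = +148.04028°
Δλ = 130.4197°
y = sin Δλ · cos φ₂ = 0.627710
x = cos φ₁ sin φ₂ − sin φ₁ cos φ₂ cos Δλ = -0.711653
θ = atan2(y, x) = 138.5862° → 138.5862° (mod 360°)

138.6°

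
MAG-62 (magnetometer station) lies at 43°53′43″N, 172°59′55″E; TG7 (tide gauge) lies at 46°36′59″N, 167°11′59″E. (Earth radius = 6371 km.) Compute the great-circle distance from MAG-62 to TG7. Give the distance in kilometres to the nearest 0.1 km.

545.3 km

MAG-62: φ = +43.89528°, λ = +172.99861°
TG7: φ = +46.61639°, λ = +167.19972°
Δφ = 2.7211°,  Δλ = -5.7989°
a = sin²(Δφ/2) + cos φ₁ cos φ₂ sin²(Δλ/2) = 0.001830
c = 2·arcsin(√a) = 0.085589 rad = 4.9039°
d = R·c = 6371 × 0.085589 = 545.3 km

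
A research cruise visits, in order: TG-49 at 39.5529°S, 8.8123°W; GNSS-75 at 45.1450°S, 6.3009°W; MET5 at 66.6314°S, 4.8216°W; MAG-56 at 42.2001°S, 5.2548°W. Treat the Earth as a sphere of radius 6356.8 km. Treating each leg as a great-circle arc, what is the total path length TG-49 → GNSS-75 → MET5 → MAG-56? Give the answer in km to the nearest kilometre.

5750 km

TG-49→GNSS-75: c = 0.102822 rad, d = 653.62 km
GNSS-75→MET5: c = 0.375263 rad, d = 2385.47 km
MET5→MAG-56: c = 0.426427 rad, d = 2710.71 km
Total = 653.62 + 2385.47 + 2710.71 = 5749.80 km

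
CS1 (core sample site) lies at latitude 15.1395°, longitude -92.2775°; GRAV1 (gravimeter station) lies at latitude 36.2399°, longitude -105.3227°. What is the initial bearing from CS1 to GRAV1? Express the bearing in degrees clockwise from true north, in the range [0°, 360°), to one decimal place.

333.5°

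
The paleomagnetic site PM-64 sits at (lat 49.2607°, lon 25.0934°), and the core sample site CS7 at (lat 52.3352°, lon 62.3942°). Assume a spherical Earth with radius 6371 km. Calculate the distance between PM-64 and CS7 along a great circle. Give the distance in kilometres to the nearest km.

Δφ = 3.0745°,  Δλ = 37.3008°
a = sin²(Δφ/2) + cos φ₁ cos φ₂ sin²(Δλ/2) = 0.041502
c = 2·arcsin(√a) = 0.410311 rad = 23.5091°
d = R·c = 6371 × 0.410311 = 2614.1 km

2614 km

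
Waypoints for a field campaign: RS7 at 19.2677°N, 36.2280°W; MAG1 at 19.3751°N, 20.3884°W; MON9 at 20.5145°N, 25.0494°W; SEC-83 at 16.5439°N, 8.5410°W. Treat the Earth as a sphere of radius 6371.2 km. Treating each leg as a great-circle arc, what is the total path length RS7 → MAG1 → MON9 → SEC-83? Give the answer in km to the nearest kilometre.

3960 km

RS7→MAG1: c = 0.260798 rad, d = 1661.59 km
MAG1→MON9: c = 0.079010 rad, d = 503.39 km
MON9→SEC-83: c = 0.281678 rad, d = 1794.63 km
Total = 1661.59 + 503.39 + 1794.63 = 3959.61 km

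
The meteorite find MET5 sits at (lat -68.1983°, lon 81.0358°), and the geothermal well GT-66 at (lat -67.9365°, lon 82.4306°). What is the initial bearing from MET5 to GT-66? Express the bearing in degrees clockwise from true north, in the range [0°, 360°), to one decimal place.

Δλ = 1.3948°
y = sin Δλ · cos φ₂ = 0.009143
x = cos φ₁ sin φ₂ − sin φ₁ cos φ₂ cos Δλ = 0.004466
θ = atan2(y, x) = 63.9679° → 63.9679° (mod 360°)

64.0°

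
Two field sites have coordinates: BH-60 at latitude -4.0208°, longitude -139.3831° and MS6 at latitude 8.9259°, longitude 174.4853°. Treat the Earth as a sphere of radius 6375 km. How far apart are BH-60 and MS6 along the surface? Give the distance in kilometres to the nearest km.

5316 km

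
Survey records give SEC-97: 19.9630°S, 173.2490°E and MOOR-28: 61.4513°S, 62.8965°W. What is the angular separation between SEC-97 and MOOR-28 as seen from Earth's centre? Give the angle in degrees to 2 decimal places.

87.15°

Δφ = -41.4883°,  Δλ = 123.8545°
a = sin²(Δφ/2) + cos φ₁ cos φ₂ sin²(Δλ/2) = 0.475168
c = 2·arcsin(√a) = 1.521112 rad = 87.1533°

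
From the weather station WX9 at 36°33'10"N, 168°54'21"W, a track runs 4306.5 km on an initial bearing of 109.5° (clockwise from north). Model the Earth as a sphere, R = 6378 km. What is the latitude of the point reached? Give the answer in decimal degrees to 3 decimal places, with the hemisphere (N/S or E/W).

17.294°N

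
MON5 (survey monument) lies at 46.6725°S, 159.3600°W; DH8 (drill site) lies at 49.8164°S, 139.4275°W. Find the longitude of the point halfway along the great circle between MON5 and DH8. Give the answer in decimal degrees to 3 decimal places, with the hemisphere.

Bx = cos φ₂ cos Δλ = 0.606586,  By = cos φ₂ sin Δλ = 0.219970
φₘ = atan2(sin φ₁ + sin φ₂, √((cos φ₁ + Bx)² + By²)) = -48.67645°
λₘ = λ₁ + atan2(By, cos φ₁ + Bx) = -149.70325°

149.703°W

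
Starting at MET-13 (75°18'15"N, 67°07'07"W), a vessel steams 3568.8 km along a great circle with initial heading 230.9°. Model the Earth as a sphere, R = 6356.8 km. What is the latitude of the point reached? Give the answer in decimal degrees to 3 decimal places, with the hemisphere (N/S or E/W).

MET-13: φ = +75.30417°, λ = -67.11861°
δ = d/R = 3568.8/6356.8 = 0.561415 rad
φ₂ = arcsin(sin φ₁ cos δ + cos φ₁ sin δ cos θ)
   = arcsin(0.96729·0.84650 + 0.25369·0.53238·-0.63068) = 47.19174°
λ₂ = λ₁ + atan2(sin θ sin δ cos φ₁, cos δ − sin φ₁ sin φ₂) = -104.56260°

47.192°N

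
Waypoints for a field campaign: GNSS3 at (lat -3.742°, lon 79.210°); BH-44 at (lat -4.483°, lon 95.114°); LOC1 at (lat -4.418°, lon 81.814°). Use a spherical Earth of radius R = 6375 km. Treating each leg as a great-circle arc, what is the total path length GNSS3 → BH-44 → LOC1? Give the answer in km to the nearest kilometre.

3242 km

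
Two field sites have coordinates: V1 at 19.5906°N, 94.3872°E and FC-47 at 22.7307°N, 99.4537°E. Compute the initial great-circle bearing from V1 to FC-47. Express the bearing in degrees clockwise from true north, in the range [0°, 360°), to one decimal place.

55.5°

Δλ = 5.0665°
y = sin Δλ · cos φ₂ = 0.081453
x = cos φ₁ sin φ₂ − sin φ₁ cos φ₂ cos Δλ = 0.055986
θ = atan2(y, x) = 55.4976° → 55.4976° (mod 360°)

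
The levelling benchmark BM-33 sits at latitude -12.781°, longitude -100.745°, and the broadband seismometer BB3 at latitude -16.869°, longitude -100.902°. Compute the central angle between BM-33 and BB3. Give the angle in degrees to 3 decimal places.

4.091°

Δφ = -4.0880°,  Δλ = -0.1570°
a = sin²(Δφ/2) + cos φ₁ cos φ₂ sin²(Δλ/2) = 0.001274
c = 2·arcsin(√a) = 0.071398 rad = 4.0908°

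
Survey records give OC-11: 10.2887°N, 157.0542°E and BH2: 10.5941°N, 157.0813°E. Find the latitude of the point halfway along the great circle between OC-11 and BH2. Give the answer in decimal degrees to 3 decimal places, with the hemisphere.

Bx = cos φ₂ cos Δλ = 0.982954,  By = cos φ₂ sin Δλ = 0.000465
φₘ = atan2(sin φ₁ + sin φ₂, √((cos φ₁ + Bx)² + By²)) = 10.44140°
λₘ = λ₁ + atan2(By, cos φ₁ + Bx) = 157.06774°

10.441°N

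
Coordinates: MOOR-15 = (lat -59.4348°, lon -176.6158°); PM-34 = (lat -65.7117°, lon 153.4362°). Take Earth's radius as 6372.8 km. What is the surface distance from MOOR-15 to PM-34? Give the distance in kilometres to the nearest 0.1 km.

1664.7 km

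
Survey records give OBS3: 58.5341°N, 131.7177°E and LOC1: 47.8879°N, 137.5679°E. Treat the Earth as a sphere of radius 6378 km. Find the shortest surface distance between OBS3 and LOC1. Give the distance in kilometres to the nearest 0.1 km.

1246.5 km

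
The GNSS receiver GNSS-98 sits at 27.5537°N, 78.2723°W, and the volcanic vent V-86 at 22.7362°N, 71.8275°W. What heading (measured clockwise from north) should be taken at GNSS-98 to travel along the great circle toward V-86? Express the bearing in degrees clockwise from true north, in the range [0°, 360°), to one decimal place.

128.1°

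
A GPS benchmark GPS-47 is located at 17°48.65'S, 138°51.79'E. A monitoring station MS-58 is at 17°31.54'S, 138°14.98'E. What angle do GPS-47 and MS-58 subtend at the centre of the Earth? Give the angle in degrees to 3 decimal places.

0.650°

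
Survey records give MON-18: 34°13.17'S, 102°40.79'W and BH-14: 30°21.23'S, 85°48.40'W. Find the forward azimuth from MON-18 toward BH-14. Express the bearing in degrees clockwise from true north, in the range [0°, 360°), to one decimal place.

79.5°

MON-18: φ = -34.21950°, λ = -102.67983°
BH-14: φ = -30.35383°, λ = -85.80667°
Δλ = 16.8732°
y = sin Δλ · cos φ₂ = 0.250466
x = cos φ₁ sin φ₂ − sin φ₁ cos φ₂ cos Δλ = 0.046526
θ = atan2(y, x) = 79.4768° → 79.4768° (mod 360°)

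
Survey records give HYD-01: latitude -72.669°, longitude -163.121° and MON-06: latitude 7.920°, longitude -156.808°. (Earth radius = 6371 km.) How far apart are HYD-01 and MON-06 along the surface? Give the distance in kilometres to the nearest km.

8973 km

Δφ = 80.5890°,  Δλ = 6.3130°
a = sin²(Δφ/2) + cos φ₁ cos φ₂ sin²(Δλ/2) = 0.419137
c = 2·arcsin(√a) = 1.408357 rad = 80.6929°
d = R·c = 6371 × 1.408357 = 8972.6 km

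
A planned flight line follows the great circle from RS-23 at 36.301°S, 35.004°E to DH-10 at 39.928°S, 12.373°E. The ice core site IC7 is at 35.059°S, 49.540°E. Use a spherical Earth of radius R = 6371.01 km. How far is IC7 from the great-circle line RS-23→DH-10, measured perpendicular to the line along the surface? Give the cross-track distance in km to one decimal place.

δ₁₃ = central angle RS-23→IC7 = 0.207017 rad  (haversine)
θ₁₃ = bearing RS-23→IC7 = 88.282°,  θ₁₂ = bearing RS-23→DH-10 = 251.590°
dₓₜ = R·arcsin(sin δ₁₃ · sin(θ₁₃ − θ₁₂)) = 6371.01·arcsin(0.20554·sin(-163.308°)) = -376.340 km
|dₓₜ| = 376.340 km

376.3 km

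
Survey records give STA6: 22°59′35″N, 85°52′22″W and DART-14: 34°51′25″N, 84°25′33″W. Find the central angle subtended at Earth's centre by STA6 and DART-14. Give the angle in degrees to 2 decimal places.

11.93°

STA6: φ = +22.99306°, λ = -85.87278°
DART-14: φ = +34.85694°, λ = -84.42583°
Δφ = 11.8639°,  Δλ = 1.4469°
a = sin²(Δφ/2) + cos φ₁ cos φ₂ sin²(Δλ/2) = 0.010801
c = 2·arcsin(√a) = 0.208232 rad = 11.9308°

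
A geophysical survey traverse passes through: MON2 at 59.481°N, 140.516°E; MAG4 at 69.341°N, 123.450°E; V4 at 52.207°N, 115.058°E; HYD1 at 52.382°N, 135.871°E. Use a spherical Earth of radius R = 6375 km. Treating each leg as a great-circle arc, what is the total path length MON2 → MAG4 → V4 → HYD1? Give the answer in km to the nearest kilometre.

4727 km

MON2→MAG4: c = 0.213289 rad, d = 1359.71 km
MAG4→V4: c = 0.306805 rad, d = 1955.88 km
V4→HYD1: c = 0.221421 rad, d = 1411.56 km
Total = 1359.71 + 1955.88 + 1411.56 = 4727.15 km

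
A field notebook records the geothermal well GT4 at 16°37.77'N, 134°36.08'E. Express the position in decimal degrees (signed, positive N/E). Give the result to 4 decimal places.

+16.6295°, +134.6013°

lat: 16.6295° N → +16.6295°
lon: 134.6013° E → +134.6013°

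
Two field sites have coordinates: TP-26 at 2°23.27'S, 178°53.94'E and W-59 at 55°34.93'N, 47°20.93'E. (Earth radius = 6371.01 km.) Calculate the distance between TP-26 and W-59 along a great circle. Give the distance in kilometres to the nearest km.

12692 km

TP-26: φ = -2.38783°, λ = +178.89900°
W-59: φ = +55.58217°, λ = +47.34883°
Δφ = 57.9700°,  Δλ = -131.5502°
a = sin²(Δφ/2) + cos φ₁ cos φ₂ sin²(Δλ/2) = 0.704472
c = 2·arcsin(√a) = 1.992092 rad = 114.1385°
d = R·c = 6371.01 × 1.992092 = 12691.6 km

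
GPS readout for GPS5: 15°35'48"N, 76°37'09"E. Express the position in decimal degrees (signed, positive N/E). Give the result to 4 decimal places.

lat: 15.5967° N → +15.5967°
lon: 76.6192° E → +76.6192°

+15.5967°, +76.6192°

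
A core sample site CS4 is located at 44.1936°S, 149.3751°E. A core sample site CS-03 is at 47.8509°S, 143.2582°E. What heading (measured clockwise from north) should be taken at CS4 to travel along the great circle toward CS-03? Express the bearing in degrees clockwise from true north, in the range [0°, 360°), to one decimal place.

227.1°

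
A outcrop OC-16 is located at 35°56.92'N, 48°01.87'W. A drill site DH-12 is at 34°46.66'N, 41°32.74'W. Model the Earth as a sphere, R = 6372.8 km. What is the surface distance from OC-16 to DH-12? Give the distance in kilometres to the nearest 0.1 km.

602.4 km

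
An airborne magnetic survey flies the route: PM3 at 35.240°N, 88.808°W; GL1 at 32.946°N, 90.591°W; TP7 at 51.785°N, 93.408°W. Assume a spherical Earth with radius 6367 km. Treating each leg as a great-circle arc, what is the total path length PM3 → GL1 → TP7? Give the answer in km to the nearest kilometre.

PM3→GL1: c = 0.047612 rad, d = 303.15 km
GL1→TP7: c = 0.330740 rad, d = 2105.82 km
Total = 303.15 + 2105.82 = 2408.97 km

2409 km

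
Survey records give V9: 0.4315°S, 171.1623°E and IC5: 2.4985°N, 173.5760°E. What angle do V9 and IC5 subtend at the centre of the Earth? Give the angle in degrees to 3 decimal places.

3.796°

Δφ = 2.9300°,  Δλ = 2.4137°
a = sin²(Δφ/2) + cos φ₁ cos φ₂ sin²(Δλ/2) = 0.001097
c = 2·arcsin(√a) = 0.066248 rad = 3.7957°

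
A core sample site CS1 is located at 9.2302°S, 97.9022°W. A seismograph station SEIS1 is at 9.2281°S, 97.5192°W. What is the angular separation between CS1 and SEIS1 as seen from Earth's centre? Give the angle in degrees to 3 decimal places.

Δφ = 0.0021°,  Δλ = 0.3830°
a = sin²(Δφ/2) + cos φ₁ cos φ₂ sin²(Δλ/2) = 0.000011
c = 2·arcsin(√a) = 0.006598 rad = 0.3780°

0.378°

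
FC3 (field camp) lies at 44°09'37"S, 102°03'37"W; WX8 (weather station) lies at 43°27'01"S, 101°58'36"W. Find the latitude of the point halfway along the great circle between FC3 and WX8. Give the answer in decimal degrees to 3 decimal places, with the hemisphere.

FC3: φ = -44.16028°, λ = -102.06028°
WX8: φ = -43.45028°, λ = -101.97667°
Bx = cos φ₂ cos Δλ = 0.725971,  By = cos φ₂ sin Δλ = 0.001059
φₘ = atan2(sin φ₁ + sin φ₂, √((cos φ₁ + Bx)² + By²)) = -43.80529°
λₘ = λ₁ + atan2(By, cos φ₁ + Bx) = -102.01822°

43.805°S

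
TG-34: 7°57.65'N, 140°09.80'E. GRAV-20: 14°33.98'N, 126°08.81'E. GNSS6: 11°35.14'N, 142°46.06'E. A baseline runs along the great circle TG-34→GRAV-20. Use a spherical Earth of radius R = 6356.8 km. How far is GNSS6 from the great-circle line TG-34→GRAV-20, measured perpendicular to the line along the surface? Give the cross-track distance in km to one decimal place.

487.7 km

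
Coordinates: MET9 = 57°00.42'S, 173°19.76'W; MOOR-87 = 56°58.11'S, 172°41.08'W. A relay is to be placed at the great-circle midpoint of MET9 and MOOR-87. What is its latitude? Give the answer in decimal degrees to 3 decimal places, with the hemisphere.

56.988°S

MET9: φ = -57.00700°, λ = -173.32933°
MOOR-87: φ = -56.96850°, λ = -172.68467°
Bx = cos φ₂ cos Δλ = 0.545066,  By = cos φ₂ sin Δλ = 0.006133
φₘ = atan2(sin φ₁ + sin φ₂, √((cos φ₁ + Bx)² + By²)) = -56.98816°
λₘ = λ₁ + atan2(By, cos φ₁ + Bx) = -173.00683°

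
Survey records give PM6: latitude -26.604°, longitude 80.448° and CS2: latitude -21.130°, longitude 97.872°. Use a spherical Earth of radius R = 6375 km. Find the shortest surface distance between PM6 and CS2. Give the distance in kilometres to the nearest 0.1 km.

Δφ = 5.4740°,  Δλ = 17.4240°
a = sin²(Δφ/2) + cos φ₁ cos φ₂ sin²(Δλ/2) = 0.021414
c = 2·arcsin(√a) = 0.293728 rad = 16.8294°
d = R·c = 6375 × 0.293728 = 1872.5 km

1872.5 km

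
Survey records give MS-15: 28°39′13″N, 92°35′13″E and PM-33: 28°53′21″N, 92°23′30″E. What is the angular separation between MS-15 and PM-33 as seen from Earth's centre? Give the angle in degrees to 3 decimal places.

0.291°

MS-15: φ = +28.65361°, λ = +92.58694°
PM-33: φ = +28.88917°, λ = +92.39167°
Δφ = 0.2356°,  Δλ = -0.1953°
a = sin²(Δφ/2) + cos φ₁ cos φ₂ sin²(Δλ/2) = 0.000006
c = 2·arcsin(√a) = 0.005082 rad = 0.2912°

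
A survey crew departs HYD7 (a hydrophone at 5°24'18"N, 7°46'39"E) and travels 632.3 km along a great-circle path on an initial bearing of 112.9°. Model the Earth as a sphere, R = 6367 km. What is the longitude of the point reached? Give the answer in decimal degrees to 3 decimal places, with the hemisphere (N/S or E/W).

13.026°E

HYD7: φ = +5.40500°, λ = +7.77750°
δ = d/R = 632.3/6367 = 0.099309 rad
φ₂ = arcsin(sin φ₁ cos δ + cos φ₁ sin δ cos θ)
   = arcsin(0.09420·0.99507 + 0.99555·0.09915·-0.38912) = 3.17137°
λ₂ = λ₁ + atan2(sin θ sin δ cos φ₁, cos δ − sin φ₁ sin φ₂) = 13.02578°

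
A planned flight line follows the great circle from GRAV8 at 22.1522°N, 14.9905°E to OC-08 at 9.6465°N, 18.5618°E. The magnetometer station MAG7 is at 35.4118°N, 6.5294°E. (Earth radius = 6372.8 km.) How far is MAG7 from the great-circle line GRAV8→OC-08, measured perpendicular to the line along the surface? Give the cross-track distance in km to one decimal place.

329.3 km

δ₁₃ = central angle GRAV8→MAG7 = 0.264876 rad  (haversine)
θ₁₃ = bearing GRAV8→MAG7 = 332.737°,  θ₁₂ = bearing GRAV8→OC-08 = 164.116°
dₓₜ = R·arcsin(sin δ₁₃ · sin(θ₁₃ − θ₁₂)) = 6372.8·arcsin(0.26179·sin(168.621°)) = 329.311 km
|dₓₜ| = 329.311 km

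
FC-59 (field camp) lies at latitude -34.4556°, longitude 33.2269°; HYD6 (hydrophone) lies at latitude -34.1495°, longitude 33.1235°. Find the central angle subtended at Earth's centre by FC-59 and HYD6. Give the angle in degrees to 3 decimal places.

0.318°

Δφ = 0.3061°,  Δλ = -0.1034°
a = sin²(Δφ/2) + cos φ₁ cos φ₂ sin²(Δλ/2) = 0.000008
c = 2·arcsin(√a) = 0.005547 rad = 0.3178°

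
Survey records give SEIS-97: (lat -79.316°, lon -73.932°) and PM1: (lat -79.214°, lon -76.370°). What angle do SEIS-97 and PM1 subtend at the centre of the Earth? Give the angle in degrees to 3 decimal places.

Δφ = 0.1020°,  Δλ = -2.4380°
a = sin²(Δφ/2) + cos φ₁ cos φ₂ sin²(Δλ/2) = 0.000016
c = 2·arcsin(√a) = 0.008123 rad = 0.4654°

0.465°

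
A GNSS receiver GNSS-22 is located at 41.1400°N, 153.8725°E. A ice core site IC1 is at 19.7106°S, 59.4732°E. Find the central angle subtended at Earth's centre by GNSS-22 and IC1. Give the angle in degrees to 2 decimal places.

Δφ = -60.8506°,  Δλ = -94.3993°
a = sin²(Δφ/2) + cos φ₁ cos φ₂ sin²(Δλ/2) = 0.638137
c = 2·arcsin(√a) = 1.850711 rad = 106.0379°

106.04°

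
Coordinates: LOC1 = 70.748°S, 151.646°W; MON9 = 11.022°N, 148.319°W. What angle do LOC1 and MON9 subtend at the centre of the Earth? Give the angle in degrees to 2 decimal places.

81.80°

Δφ = 81.7700°,  Δλ = 3.3270°
a = sin²(Δφ/2) + cos φ₁ cos φ₂ sin²(Δλ/2) = 0.428699
c = 2·arcsin(√a) = 1.427707 rad = 81.8016°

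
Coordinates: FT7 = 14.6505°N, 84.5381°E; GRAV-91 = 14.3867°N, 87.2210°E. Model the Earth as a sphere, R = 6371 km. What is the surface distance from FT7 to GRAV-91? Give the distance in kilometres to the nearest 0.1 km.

Δφ = -0.2638°,  Δλ = 2.6829°
a = sin²(Δφ/2) + cos φ₁ cos φ₂ sin²(Δλ/2) = 0.000519
c = 2·arcsin(√a) = 0.045563 rad = 2.6106°
d = R·c = 6371 × 0.045563 = 290.3 km

290.3 km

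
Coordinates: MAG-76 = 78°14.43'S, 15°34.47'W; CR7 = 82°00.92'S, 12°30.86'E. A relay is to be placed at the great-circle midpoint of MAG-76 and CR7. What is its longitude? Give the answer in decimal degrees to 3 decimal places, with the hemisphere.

MAG-76: φ = -78.24050°, λ = -15.57450°
CR7: φ = -82.01533°, λ = +12.51433°
Bx = cos φ₂ cos Δλ = 0.122547,  By = cos φ₂ sin Δλ = 0.065403
φₘ = atan2(sin φ₁ + sin φ₂, √((cos φ₁ + Bx)² + By²)) = -80.40692°
λₘ = λ₁ + atan2(By, cos φ₁ + Bx) = -4.24208°

4.242°W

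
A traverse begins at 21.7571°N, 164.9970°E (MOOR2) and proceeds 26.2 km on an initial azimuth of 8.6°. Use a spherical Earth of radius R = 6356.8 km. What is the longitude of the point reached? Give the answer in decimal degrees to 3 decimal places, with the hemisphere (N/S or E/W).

δ = d/R = 26.2/6356.8 = 0.004122 rad
φ₂ = arcsin(sin φ₁ cos δ + cos φ₁ sin δ cos θ)
   = arcsin(0.37067·0.99999 + 0.92876·0.00412·0.98876) = 21.99059°
λ₂ = λ₁ + atan2(sin θ sin δ cos φ₁, cos δ − sin φ₁ sin φ₂) = 165.03508°

165.035°E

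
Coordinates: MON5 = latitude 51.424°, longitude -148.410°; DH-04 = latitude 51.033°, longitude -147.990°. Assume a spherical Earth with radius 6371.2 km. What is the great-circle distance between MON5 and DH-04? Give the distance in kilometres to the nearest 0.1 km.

52.4 km

Δφ = -0.3910°,  Δλ = 0.4200°
a = sin²(Δφ/2) + cos φ₁ cos φ₂ sin²(Δλ/2) = 0.000017
c = 2·arcsin(√a) = 0.008224 rad = 0.4712°
d = R·c = 6371.2 × 0.008224 = 52.4 km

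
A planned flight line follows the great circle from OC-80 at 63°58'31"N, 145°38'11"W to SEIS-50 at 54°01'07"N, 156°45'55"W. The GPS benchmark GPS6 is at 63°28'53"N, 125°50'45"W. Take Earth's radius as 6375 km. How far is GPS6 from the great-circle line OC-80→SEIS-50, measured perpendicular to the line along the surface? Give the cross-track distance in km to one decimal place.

737.8 km

OC-80: φ = +63.97528°, λ = -145.63639°
SEIS-50: φ = +54.01861°, λ = -156.76528°
GPS6: φ = +63.48139°, λ = -125.84583°
δ₁₃ = central angle OC-80→GPS6 = 0.152514 rad  (haversine)
θ₁₃ = bearing OC-80→GPS6 = 84.304°,  θ₁₂ = bearing OC-80→SEIS-50 = 214.831°
dₓₜ = R·arcsin(sin δ₁₃ · sin(θ₁₃ − θ₁₂)) = 6375·arcsin(0.15192·sin(-130.527°)) = -737.816 km
|dₓₜ| = 737.816 km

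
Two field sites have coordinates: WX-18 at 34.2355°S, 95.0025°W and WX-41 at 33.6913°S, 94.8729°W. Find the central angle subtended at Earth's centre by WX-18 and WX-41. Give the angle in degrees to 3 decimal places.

0.555°

Δφ = 0.5442°,  Δλ = 0.1296°
a = sin²(Δφ/2) + cos φ₁ cos φ₂ sin²(Δλ/2) = 0.000023
c = 2·arcsin(√a) = 0.009682 rad = 0.5547°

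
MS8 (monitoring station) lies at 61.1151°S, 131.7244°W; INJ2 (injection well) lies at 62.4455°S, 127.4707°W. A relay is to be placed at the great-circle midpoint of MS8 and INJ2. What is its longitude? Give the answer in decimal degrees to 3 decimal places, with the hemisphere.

129.644°W

Bx = cos φ₂ cos Δλ = 0.461318,  By = cos φ₂ sin Δλ = 0.034312
φₘ = atan2(sin φ₁ + sin φ₂, √((cos φ₁ + Bx)² + By²)) = -61.79674°
λₘ = λ₁ + atan2(By, cos φ₁ + Bx) = -129.64359°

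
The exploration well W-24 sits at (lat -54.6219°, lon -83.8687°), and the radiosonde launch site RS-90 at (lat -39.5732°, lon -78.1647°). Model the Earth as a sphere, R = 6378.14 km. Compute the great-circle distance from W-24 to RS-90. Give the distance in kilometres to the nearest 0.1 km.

1728.7 km

Δφ = 15.0487°,  Δλ = 5.7040°
a = sin²(Δφ/2) + cos φ₁ cos φ₂ sin²(Δλ/2) = 0.018252
c = 2·arcsin(√a) = 0.271029 rad = 15.5288°
d = R·c = 6378.14 × 0.271029 = 1728.7 km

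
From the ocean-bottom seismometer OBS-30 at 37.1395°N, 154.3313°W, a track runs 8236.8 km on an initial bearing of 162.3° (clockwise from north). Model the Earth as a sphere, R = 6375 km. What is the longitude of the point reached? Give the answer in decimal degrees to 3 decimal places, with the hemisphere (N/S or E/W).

δ = d/R = 8236.8/6375 = 1.292047 rad
φ₂ = arcsin(sin φ₁ cos δ + cos φ₁ sin δ cos θ)
   = arcsin(0.60376·0.27515 + 0.79717·0.96140·-0.95266) = -34.33228°
λ₂ = λ₁ + atan2(sin θ sin δ cos φ₁, cos δ − sin φ₁ sin φ₂) = -133.60127°

133.601°W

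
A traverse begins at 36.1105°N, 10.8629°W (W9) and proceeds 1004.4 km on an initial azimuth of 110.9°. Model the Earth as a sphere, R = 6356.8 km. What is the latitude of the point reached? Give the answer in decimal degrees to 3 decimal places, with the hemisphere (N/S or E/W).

δ = d/R = 1004.4/6356.8 = 0.158004 rad
φ₂ = arcsin(sin φ₁ cos δ + cos φ₁ sin δ cos θ)
   = arcsin(0.58934·0.98754 + 0.80788·0.15735·-0.35674) = 32.45624°
λ₂ = λ₁ + atan2(sin θ sin δ cos φ₁, cos δ − sin φ₁ sin φ₂) = -0.83049°

32.456°N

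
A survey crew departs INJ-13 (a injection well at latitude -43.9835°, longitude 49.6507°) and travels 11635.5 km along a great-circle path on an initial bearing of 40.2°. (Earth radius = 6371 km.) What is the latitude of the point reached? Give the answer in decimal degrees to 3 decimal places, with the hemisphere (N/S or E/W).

δ = d/R = 11635.5/6371 = 1.826322 rad
φ₂ = arcsin(sin φ₁ cos δ + cos φ₁ sin δ cos θ)
   = arcsin(-0.69445·-0.25275 + 0.71954·0.96753·0.76380) = 45.01263°
λ₂ = λ₁ + atan2(sin θ sin δ cos φ₁, cos δ − sin φ₁ sin φ₂) = 111.70242°

45.013°N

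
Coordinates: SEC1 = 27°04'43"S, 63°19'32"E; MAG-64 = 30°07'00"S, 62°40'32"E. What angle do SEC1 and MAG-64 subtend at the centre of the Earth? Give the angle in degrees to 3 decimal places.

SEC1: φ = -27.07861°, λ = +63.32556°
MAG-64: φ = -30.11667°, λ = +62.67556°
Δφ = -3.0381°,  Δλ = -0.6500°
a = sin²(Δφ/2) + cos φ₁ cos φ₂ sin²(Δλ/2) = 0.000728
c = 2·arcsin(√a) = 0.053951 rad = 3.0912°

3.091°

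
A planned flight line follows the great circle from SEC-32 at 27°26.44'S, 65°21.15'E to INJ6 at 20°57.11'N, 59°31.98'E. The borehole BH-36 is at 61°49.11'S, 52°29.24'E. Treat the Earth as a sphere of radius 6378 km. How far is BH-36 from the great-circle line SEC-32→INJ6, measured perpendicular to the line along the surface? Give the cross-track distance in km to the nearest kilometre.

SEC-32: φ = -27.44067°, λ = +65.35250°
INJ6: φ = +20.95183°, λ = +59.53300°
BH-36: φ = -61.81850°, λ = +52.48733°
δ₁₃ = central angle SEC-32→BH-36 = 0.618394 rad  (haversine)
θ₁₃ = bearing SEC-32→BH-36 = 190.450°,  θ₁₂ = bearing SEC-32→INJ6 = 352.761°
dₓₜ = R·arcsin(sin δ₁₃ · sin(θ₁₃ − θ₁₂)) = 6378·arcsin(0.57973·sin(-162.311°)) = -1129.393 km
|dₓₜ| = 1129.393 km

1129 km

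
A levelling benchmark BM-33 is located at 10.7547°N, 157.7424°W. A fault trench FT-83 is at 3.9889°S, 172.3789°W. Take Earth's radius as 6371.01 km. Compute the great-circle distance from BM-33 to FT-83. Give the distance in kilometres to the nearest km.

Δφ = -14.7436°,  Δλ = -14.6365°
a = sin²(Δφ/2) + cos φ₁ cos φ₂ sin²(Δλ/2) = 0.032365
c = 2·arcsin(√a) = 0.361775 rad = 20.7282°
d = R·c = 6371.01 × 0.361775 = 2304.9 km

2305 km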